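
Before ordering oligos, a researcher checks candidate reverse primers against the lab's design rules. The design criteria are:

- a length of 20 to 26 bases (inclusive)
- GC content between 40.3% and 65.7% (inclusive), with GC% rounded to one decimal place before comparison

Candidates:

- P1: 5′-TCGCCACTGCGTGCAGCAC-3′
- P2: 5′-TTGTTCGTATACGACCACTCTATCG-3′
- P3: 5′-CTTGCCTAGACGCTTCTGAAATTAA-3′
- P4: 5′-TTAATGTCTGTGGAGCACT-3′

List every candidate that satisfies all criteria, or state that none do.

P1 (19 nt, A=3 T=3 G=5 C=8): length 19, outside 20–26 ✗; GC 13/19 = 68.4%, outside 40.3–65.7% ✗ — fails.
P2 (25 nt, A=5 T=9 G=4 C=7): length 25 ✓; GC 11/25 = 44.0% ✓ — passes.
P3 (25 nt, A=7 T=8 G=4 C=6): length 25 ✓; GC 10/25 = 40.0%, outside 40.3–65.7% ✗ — fails.
P4 (19 nt, A=4 T=7 G=5 C=3): length 19, outside 20–26 ✗; GC 8/19 = 42.1% ✓ — fails.

P2 only.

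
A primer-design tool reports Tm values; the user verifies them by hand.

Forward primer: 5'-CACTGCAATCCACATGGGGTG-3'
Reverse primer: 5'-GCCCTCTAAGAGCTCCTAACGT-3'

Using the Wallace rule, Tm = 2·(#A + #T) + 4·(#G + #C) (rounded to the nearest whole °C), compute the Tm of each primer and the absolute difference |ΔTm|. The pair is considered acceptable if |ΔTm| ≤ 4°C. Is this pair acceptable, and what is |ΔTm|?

|ΔTm| = 2°C; the pair is acceptable.

Forward: A=5 T=4 G=6 C=6 → Tm = 2·9 + 4·12 = 66°C.
Reverse: A=5 T=5 G=4 C=8 → Tm = 2·10 + 4·12 = 68°C.
|ΔTm| = |66 − 68| = 2°C, ≤ 4°C.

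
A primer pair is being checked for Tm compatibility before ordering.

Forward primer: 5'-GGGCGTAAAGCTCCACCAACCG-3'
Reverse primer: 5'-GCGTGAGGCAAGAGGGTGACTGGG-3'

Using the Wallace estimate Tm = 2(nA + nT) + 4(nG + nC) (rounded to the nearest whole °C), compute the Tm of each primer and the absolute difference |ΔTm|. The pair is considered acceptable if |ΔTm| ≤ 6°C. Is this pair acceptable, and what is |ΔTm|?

|ΔTm| = 8°C; the pair is not acceptable.

Forward: A=6 T=2 G=6 C=8 → Tm = 2·8 + 4·14 = 72°C.
Reverse: A=5 T=3 G=13 C=3 → Tm = 2·8 + 4·16 = 80°C.
|ΔTm| = |72 − 80| = 8°C, > 6°C.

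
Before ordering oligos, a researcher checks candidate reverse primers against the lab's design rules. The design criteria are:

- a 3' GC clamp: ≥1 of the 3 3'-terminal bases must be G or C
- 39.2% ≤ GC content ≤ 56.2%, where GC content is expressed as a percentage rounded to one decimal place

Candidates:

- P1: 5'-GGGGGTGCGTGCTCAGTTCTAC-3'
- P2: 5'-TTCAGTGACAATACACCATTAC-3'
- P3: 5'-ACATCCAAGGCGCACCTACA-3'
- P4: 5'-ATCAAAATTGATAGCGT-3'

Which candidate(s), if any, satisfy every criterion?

P3 only.

P1 (22 nt, A=2 T=6 G=9 C=5): 3' end TAC has 1 G/C ✓; GC 14/22 = 63.6%, outside 39.2–56.2% ✗ — fails.
P2 (22 nt, A=8 T=6 G=2 C=6): 3' end TAC has 1 G/C ✓; GC 8/22 = 36.4%, outside 39.2–56.2% ✗ — fails.
P3 (20 nt, A=7 T=2 G=3 C=8): 3' end ACA has 1 G/C ✓; GC 11/20 = 55.0% ✓ — passes.
P4 (17 nt, A=7 T=5 G=3 C=2): 3' end CGT has 2 G/C ✓; GC 5/17 = 29.4%, outside 39.2–56.2% ✗ — fails.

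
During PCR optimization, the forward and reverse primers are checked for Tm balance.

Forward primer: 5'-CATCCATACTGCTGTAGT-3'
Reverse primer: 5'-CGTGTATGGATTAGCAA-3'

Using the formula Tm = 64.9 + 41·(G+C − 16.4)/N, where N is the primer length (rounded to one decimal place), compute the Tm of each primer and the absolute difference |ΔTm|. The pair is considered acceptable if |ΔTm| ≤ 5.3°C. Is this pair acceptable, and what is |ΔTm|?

Forward: G+C = 8, N = 18 → Tm = 64.9 + 41·(8 − 16.4)/18 = 45.8°C.
Reverse: G+C = 7, N = 17 → Tm = 64.9 + 41·(7 − 16.4)/17 = 42.2°C.
|ΔTm| = |45.8 − 42.2| = 3.6°C, ≤ 5.3°C.

|ΔTm| = 3.6°C; the pair is acceptable.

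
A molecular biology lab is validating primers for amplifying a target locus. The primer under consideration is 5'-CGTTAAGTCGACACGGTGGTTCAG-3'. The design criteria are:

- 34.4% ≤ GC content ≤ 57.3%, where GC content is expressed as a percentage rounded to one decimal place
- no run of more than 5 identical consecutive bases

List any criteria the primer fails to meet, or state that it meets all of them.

Meets all criteria.

Base counts: A=5, T=6, G=8, C=5 (length 24).
GC content: GC 13/24 = 54.2% ✓
homopolymer run: longest run = 2 ✓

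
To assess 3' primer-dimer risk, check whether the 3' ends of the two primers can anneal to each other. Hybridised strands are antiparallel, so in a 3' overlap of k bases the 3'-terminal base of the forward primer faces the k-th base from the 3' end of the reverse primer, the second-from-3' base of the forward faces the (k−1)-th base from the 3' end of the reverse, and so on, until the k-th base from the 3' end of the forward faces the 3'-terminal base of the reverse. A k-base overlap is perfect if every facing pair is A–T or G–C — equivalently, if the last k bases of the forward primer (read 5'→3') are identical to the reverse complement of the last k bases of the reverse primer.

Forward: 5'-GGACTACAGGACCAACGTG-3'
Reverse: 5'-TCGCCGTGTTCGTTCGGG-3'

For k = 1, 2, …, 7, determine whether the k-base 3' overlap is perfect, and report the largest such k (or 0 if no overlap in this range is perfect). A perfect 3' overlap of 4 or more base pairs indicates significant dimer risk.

Longest perfect overlap: 0 complementary base pairs; below the dimer-risk threshold (threshold 4).

Last 7 bases (5'→3') — forward …CAACGTG, reverse …GTTCGGG.
Reverse complement of the reverse primer's last 7 bases: CCCGAAC; its first k bases are the reverse complement of the reverse primer's last k bases, so a perfect k-base overlap needs the forward primer's last k bases to equal them.
Comparing (forward last k vs required): k=1: G vs C ✗; k=2: TG vs CC ✗; k=3: GTG vs CCC ✗; k=4: CGTG vs CCCG ✗; k=5: ACGTG vs CCCGA ✗; k=6: AACGTG vs CCCGAA ✗; k=7: CAACGTG vs CCCGAAC ✗.
No overlap length from 1 to 7 is perfect, so the longest perfect 3' overlap is 0.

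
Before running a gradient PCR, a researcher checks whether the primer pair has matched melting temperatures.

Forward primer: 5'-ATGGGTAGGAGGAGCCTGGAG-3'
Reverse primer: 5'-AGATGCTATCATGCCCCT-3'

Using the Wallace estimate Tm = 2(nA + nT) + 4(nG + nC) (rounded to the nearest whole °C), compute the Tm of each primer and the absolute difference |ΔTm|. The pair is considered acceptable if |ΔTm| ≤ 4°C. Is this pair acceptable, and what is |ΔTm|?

|ΔTm| = 14°C; the pair is not acceptable.

Forward: A=5 T=3 G=11 C=2 → Tm = 2·8 + 4·13 = 68°C.
Reverse: A=4 T=5 G=3 C=6 → Tm = 2·9 + 4·9 = 54°C.
|ΔTm| = |68 − 54| = 14°C, > 4°C.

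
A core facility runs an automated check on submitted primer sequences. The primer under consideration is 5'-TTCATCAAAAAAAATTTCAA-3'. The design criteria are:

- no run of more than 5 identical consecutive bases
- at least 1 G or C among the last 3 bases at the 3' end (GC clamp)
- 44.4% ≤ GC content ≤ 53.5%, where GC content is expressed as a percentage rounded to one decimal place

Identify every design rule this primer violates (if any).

Fails: homopolymer run, GC content.

Base counts: A=11, T=6, G=0, C=3 (length 20).
homopolymer run: longest run = 8, exceeds 5 ✗
GC clamp: 3' end CAA has 1 G/C ✓
GC content: GC 3/20 = 15.0%, outside 44.4–53.5% ✗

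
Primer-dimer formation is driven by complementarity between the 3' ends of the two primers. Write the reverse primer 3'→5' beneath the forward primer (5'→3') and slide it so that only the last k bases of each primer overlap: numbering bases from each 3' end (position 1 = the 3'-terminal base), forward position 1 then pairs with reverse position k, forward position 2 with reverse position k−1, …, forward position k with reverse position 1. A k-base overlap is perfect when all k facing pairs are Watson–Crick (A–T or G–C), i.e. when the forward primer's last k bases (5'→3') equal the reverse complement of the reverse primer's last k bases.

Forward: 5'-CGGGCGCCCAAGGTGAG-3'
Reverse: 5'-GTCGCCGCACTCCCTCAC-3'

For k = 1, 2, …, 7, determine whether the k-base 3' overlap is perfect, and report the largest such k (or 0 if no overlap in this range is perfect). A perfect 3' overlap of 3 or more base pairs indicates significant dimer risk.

Longest perfect overlap: 5 complementary base pairs; significant dimer risk (threshold 3).

Last 7 bases (5'→3') — forward …AGGTGAG, reverse …CCCTCAC.
Reverse complement of the reverse primer's last 7 bases: GTGAGGG; its first k bases are the reverse complement of the reverse primer's last k bases, so a perfect k-base overlap needs the forward primer's last k bases to equal them.
Comparing (forward last k vs required): k=1: G vs G ✓; k=2: AG vs GT ✗; k=3: GAG vs GTG ✗; k=4: TGAG vs GTGA ✗; k=5: GTGAG vs GTGAG ✓; k=6: GGTGAG vs GTGAGG ✗; k=7: AGGTGAG vs GTGAGGG ✗.
Perfect overlaps at k = 1, 5; the largest is 5.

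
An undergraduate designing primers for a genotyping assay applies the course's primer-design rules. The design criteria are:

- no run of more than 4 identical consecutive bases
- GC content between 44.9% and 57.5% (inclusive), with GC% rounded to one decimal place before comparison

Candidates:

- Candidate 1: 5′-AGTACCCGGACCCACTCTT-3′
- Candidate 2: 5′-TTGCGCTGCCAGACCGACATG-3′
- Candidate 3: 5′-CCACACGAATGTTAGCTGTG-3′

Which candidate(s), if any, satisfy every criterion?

Candidate 3 only.

Candidate 1 (19 nt, A=4 T=4 G=3 C=8): longest run = 3 ✓; GC 11/19 = 57.9%, outside 44.9–57.5% ✗ — fails.
Candidate 2 (21 nt, A=4 T=4 G=6 C=7): longest run = 2 ✓; GC 13/21 = 61.9%, outside 44.9–57.5% ✗ — fails.
Candidate 3 (20 nt, A=5 T=5 G=5 C=5): longest run = 2 ✓; GC 10/20 = 50.0% ✓ — passes.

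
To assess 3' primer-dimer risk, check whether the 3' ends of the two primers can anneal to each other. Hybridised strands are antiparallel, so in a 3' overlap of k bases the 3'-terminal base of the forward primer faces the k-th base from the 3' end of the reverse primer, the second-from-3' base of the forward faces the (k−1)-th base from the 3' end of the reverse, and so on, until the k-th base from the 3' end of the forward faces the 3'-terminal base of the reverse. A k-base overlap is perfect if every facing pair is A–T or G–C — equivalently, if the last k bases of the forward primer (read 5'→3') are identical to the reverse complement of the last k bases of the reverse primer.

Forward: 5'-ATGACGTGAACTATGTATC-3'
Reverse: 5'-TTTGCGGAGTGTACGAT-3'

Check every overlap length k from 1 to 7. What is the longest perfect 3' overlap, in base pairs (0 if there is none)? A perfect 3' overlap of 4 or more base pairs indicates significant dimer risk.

Longest perfect overlap: 3 complementary base pairs; below the dimer-risk threshold (threshold 4).

Last 7 bases (5'→3') — forward …ATGTATC, reverse …GTACGAT.
Reverse complement of the reverse primer's last 7 bases: ATCGTAC; its first k bases are the reverse complement of the reverse primer's last k bases, so a perfect k-base overlap needs the forward primer's last k bases to equal them.
Comparing (forward last k vs required): k=1: C vs A ✗; k=2: TC vs AT ✗; k=3: ATC vs ATC ✓; k=4: TATC vs ATCG ✗; k=5: GTATC vs ATCGT ✗; k=6: TGTATC vs ATCGTA ✗; k=7: ATGTATC vs ATCGTAC ✗.
Only k = 3 is perfect, so the longest perfect 3' overlap is 3.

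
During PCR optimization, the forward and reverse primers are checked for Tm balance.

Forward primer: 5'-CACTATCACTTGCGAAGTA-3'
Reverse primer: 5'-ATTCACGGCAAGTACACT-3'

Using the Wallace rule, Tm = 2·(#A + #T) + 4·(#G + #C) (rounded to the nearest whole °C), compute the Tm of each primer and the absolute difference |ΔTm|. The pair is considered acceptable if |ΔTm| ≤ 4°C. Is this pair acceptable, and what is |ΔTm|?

|ΔTm| = 2°C; the pair is acceptable.

Forward: A=6 T=5 G=3 C=5 → Tm = 2·11 + 4·8 = 54°C.
Reverse: A=6 T=4 G=3 C=5 → Tm = 2·10 + 4·8 = 52°C.
|ΔTm| = |54 − 52| = 2°C, ≤ 4°C.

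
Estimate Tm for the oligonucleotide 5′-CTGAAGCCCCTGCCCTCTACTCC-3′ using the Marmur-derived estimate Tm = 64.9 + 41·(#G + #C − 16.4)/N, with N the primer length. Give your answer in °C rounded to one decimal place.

62.4°C

Base counts: A=3, T=5, G=3, C=12; G+C = 15, N = 23.
Tm = 64.9 + 41·(15 − 16.4)/23 = 64.9 + -57.40/23 = 62.4°C.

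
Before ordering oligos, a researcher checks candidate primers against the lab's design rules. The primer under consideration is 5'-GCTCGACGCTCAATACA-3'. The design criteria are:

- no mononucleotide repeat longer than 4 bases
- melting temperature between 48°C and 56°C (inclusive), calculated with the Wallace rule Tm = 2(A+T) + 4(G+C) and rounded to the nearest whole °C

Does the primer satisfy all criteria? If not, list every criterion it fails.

Meets all criteria.

Base counts: A=5, T=3, G=3, C=6 (length 17).
homopolymer run: longest run = 2 ✓
Tm: Tm = 2·8 + 4·9 = 52°C ✓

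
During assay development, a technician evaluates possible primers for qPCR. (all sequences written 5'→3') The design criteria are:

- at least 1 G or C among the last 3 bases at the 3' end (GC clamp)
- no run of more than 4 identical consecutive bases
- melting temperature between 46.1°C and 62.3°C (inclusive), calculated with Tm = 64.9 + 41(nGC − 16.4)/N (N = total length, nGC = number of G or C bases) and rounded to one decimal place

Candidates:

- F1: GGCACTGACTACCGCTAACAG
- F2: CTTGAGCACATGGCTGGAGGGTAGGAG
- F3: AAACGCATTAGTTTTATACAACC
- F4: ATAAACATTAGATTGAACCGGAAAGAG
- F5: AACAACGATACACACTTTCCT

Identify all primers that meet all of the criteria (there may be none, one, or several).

F1, F3, F4 and F5.

F1 (21 nt, A=6 T=3 G=5 C=7): 3' end CAG has 2 G/C ✓; longest run = 2 ✓; Tm = 64.9 + 41·(12 − 16.4)/21 = 56.3°C ✓ — passes.
F2 (27 nt, A=6 T=5 G=12 C=4): 3' end GAG has 2 G/C ✓; longest run = 3 ✓; Tm = 64.9 + 41·(16 − 16.4)/27 = 64.3°C, outside 46.1–62.3°C ✗ — fails.
F3 (23 nt, A=9 T=7 G=2 C=5): 3' end ACC has 2 G/C ✓; longest run = 4 ✓; Tm = 64.9 + 41·(7 − 16.4)/23 = 48.1°C ✓ — passes.
F4 (27 nt, A=13 T=5 G=6 C=3): 3' end GAG has 2 G/C ✓; longest run = 3 ✓; Tm = 64.9 + 41·(9 − 16.4)/27 = 53.7°C ✓ — passes.
F5 (21 nt, A=8 T=5 G=1 C=7): 3' end CCT has 2 G/C ✓; longest run = 3 ✓; Tm = 64.9 + 41·(8 − 16.4)/21 = 48.5°C ✓ — passes.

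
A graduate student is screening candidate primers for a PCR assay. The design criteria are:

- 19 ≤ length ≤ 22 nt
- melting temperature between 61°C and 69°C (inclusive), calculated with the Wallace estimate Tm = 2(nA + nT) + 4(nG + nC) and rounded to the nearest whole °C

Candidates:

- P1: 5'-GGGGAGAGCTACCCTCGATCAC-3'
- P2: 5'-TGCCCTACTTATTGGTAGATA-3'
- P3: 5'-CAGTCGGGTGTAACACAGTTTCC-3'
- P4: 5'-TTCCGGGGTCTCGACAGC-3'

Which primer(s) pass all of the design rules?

None of the candidates satisfy all criteria.

P1 (22 nt, A=5 T=3 G=7 C=7): length 22 ✓; Tm = 2·8 + 4·14 = 72°C, outside 61–69°C ✗ — fails.
P2 (21 nt, A=5 T=8 G=4 C=4): length 21 ✓; Tm = 2·13 + 4·8 = 58°C, outside 61–69°C ✗ — fails.
P3 (23 nt, A=5 T=6 G=6 C=6): length 23, outside 19–22 ✗; Tm = 2·11 + 4·12 = 70°C, outside 61–69°C ✗ — fails.
P4 (18 nt, A=2 T=4 G=6 C=6): length 18, outside 19–22 ✗; Tm = 2·6 + 4·12 = 60°C, outside 61–69°C ✗ — fails.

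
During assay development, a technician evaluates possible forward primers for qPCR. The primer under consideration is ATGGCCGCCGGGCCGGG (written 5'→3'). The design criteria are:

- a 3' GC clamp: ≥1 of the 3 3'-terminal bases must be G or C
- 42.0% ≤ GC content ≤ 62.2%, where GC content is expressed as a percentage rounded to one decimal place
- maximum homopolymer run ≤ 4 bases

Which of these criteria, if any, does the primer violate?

Base counts: A=1, T=1, G=9, C=6 (length 17).
GC clamp: 3' end GGG has 3 G/C ✓
GC content: GC 15/17 = 88.2%, outside 42.0–62.2% ✗
homopolymer run: longest run = 3 ✓

Fails: GC content.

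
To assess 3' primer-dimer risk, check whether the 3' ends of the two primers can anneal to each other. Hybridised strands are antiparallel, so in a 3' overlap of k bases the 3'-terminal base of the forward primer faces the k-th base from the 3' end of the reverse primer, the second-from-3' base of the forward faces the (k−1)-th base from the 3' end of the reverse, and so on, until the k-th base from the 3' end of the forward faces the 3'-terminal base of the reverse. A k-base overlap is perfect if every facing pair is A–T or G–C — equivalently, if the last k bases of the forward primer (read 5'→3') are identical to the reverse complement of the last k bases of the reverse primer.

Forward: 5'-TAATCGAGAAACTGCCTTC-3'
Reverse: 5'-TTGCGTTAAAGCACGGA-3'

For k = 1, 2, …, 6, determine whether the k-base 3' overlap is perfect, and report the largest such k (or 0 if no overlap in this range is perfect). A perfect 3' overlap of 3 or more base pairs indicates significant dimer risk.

Last 6 bases (5'→3') — forward …GCCTTC, reverse …CACGGA.
Reverse complement of the reverse primer's last 6 bases: TCCGTG; its first k bases are the reverse complement of the reverse primer's last k bases, so a perfect k-base overlap needs the forward primer's last k bases to equal them.
Comparing (forward last k vs required): k=1: C vs T ✗; k=2: TC vs TC ✓; k=3: TTC vs TCC ✗; k=4: CTTC vs TCCG ✗; k=5: CCTTC vs TCCGT ✗; k=6: GCCTTC vs TCCGTG ✗.
Only k = 2 is perfect, so the longest perfect 3' overlap is 2.

Longest perfect overlap: 2 complementary base pairs; below the dimer-risk threshold (threshold 3).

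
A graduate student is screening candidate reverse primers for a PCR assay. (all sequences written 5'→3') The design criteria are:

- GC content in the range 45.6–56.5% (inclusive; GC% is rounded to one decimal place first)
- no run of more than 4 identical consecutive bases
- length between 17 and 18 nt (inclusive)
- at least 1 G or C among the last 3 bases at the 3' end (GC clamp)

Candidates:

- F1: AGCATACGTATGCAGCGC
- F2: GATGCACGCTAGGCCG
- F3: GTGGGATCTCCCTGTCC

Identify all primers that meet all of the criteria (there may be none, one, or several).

F1 only.

F1 (18 nt, A=5 T=3 G=5 C=5): GC 10/18 = 55.6% ✓; longest run = 1 ✓; length 18 ✓; 3' end CGC has 3 G/C ✓ — passes.
F2 (16 nt, A=3 T=2 G=6 C=5): GC 11/16 = 68.8%, outside 45.6–56.5% ✗; longest run = 2 ✓; length 16, outside 17–18 ✗; 3' end CCG has 3 G/C ✓ — fails.
F3 (17 nt, A=1 T=5 G=5 C=6): GC 11/17 = 64.7%, outside 45.6–56.5% ✗; longest run = 3 ✓; length 17 ✓; 3' end TCC has 2 G/C ✓ — fails.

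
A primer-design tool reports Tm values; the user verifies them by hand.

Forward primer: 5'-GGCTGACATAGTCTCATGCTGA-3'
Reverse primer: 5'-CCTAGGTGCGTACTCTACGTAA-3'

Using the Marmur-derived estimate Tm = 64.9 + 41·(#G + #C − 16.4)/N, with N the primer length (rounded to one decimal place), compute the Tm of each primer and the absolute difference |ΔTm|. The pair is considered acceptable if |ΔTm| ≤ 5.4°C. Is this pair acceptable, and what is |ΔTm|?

Forward: G+C = 11, N = 22 → Tm = 64.9 + 41·(11 − 16.4)/22 = 54.8°C.
Reverse: G+C = 11, N = 22 → Tm = 64.9 + 41·(11 − 16.4)/22 = 54.8°C.
|ΔTm| = |54.8 − 54.8| = 0.0°C, ≤ 5.4°C.

|ΔTm| = 0.0°C; the pair is acceptable.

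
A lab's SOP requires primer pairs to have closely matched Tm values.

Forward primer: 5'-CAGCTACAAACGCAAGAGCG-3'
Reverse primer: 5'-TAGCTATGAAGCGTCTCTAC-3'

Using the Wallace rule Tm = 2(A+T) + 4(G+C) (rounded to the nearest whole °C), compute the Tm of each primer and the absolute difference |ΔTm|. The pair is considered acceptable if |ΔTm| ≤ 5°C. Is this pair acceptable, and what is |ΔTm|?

Forward: A=8 T=1 G=5 C=6 → Tm = 2·9 + 4·11 = 62°C.
Reverse: A=5 T=6 G=4 C=5 → Tm = 2·11 + 4·9 = 58°C.
|ΔTm| = |62 − 58| = 4°C, ≤ 5°C.

|ΔTm| = 4°C; the pair is acceptable.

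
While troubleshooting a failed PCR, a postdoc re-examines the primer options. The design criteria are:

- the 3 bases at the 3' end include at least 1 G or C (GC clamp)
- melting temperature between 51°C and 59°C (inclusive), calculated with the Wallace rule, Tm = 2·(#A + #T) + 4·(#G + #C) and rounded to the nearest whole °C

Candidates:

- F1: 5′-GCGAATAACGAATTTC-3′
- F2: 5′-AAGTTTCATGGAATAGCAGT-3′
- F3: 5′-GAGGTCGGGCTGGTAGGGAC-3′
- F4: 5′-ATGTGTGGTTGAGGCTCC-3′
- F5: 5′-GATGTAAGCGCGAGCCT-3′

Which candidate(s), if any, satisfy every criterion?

F2, F4 and F5.

F1 (16 nt, A=6 T=4 G=3 C=3): 3' end TTC has 1 G/C ✓; Tm = 2·10 + 4·6 = 44°C, outside 51–59°C ✗ — fails.
F2 (20 nt, A=7 T=6 G=5 C=2): 3' end AGT has 1 G/C ✓; Tm = 2·13 + 4·7 = 54°C ✓ — passes.
F3 (20 nt, A=3 T=3 G=11 C=3): 3' end GAC has 2 G/C ✓; Tm = 2·6 + 4·14 = 68°C, outside 51–59°C ✗ — fails.
F4 (18 nt, A=2 T=6 G=7 C=3): 3' end TCC has 2 G/C ✓; Tm = 2·8 + 4·10 = 56°C ✓ — passes.
F5 (17 nt, A=4 T=3 G=6 C=4): 3' end CCT has 2 G/C ✓; Tm = 2·7 + 4·10 = 54°C ✓ — passes.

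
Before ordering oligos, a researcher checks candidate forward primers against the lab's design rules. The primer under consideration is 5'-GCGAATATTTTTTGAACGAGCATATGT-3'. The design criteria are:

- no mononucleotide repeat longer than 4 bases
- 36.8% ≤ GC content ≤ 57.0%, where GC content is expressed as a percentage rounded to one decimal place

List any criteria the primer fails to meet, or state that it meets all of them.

Fails: homopolymer run, GC content.

Base counts: A=8, T=10, G=6, C=3 (length 27).
homopolymer run: longest run = 6, exceeds 4 ✗
GC content: GC 9/27 = 33.3%, outside 36.8–57.0% ✗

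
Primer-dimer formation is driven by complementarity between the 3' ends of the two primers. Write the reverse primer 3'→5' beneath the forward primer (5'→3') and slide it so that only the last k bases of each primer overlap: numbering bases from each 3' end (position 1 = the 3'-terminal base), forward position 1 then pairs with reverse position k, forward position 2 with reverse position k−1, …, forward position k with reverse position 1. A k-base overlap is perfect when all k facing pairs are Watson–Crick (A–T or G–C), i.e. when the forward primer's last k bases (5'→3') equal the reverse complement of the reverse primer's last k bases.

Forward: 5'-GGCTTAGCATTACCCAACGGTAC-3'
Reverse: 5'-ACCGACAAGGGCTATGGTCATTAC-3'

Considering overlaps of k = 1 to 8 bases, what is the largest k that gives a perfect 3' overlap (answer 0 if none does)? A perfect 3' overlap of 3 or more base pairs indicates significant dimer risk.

Last 8 bases (5'→3') — forward …AACGGTAC, reverse …GTCATTAC.
Reverse complement of the reverse primer's last 8 bases: GTAATGAC; its first k bases are the reverse complement of the reverse primer's last k bases, so a perfect k-base overlap needs the forward primer's last k bases to equal them.
Comparing (forward last k vs required): k=1: C vs G ✗; k=2: AC vs GT ✗; k=3: TAC vs GTA ✗; k=4: GTAC vs GTAA ✗; k=5: GGTAC vs GTAAT ✗; k=6: CGGTAC vs GTAATG ✗; k=7: ACGGTAC vs GTAATGA ✗; k=8: AACGGTAC vs GTAATGAC ✗.
No overlap length from 1 to 8 is perfect, so the longest perfect 3' overlap is 0.

Longest perfect overlap: 0 complementary base pairs; below the dimer-risk threshold (threshold 3).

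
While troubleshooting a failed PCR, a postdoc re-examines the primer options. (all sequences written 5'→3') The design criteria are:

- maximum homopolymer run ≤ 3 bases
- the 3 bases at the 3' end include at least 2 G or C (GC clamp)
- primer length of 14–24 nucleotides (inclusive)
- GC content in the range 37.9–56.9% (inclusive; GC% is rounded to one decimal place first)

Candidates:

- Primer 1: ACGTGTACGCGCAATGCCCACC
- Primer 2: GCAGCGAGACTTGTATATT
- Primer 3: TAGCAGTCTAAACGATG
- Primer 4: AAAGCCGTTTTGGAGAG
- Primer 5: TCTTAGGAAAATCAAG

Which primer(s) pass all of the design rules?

None of the candidates satisfy all criteria.

Primer 1 (22 nt, A=5 T=3 G=5 C=9): longest run = 3 ✓; 3' end ACC has 2 G/C ✓; length 22 ✓; GC 14/22 = 63.6%, outside 37.9–56.9% ✗ — fails.
Primer 2 (19 nt, A=5 T=6 G=5 C=3): longest run = 2 ✓; 3' end ATT has 0 G/C, need ≥2 ✗; length 19 ✓; GC 8/19 = 42.1% ✓ — fails.
Primer 3 (17 nt, A=6 T=4 G=4 C=3): longest run = 3 ✓; 3' end ATG has 1 G/C, need ≥2 ✗; length 17 ✓; GC 7/17 = 41.2% ✓ — fails.
Primer 4 (17 nt, A=5 T=4 G=6 C=2): longest run = 4, exceeds 3 ✗; 3' end GAG has 2 G/C ✓; length 17 ✓; GC 8/17 = 47.1% ✓ — fails.
Primer 5 (16 nt, A=7 T=4 G=3 C=2): longest run = 4, exceeds 3 ✗; 3' end AAG has 1 G/C, need ≥2 ✗; length 16 ✓; GC 5/16 = 31.3%, outside 37.9–56.9% ✗ — fails.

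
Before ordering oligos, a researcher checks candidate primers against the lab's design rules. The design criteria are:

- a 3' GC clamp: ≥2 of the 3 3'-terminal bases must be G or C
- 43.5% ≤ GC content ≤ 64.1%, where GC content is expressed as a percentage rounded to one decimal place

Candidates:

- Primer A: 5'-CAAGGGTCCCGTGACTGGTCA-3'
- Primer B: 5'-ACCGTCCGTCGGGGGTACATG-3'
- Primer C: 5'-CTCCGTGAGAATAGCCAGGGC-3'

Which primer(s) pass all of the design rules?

Primer A (21 nt, A=4 T=4 G=7 C=6): 3' end TCA has 1 G/C, need ≥2 ✗; GC 13/21 = 61.9% ✓ — fails.
Primer B (21 nt, A=3 T=4 G=8 C=6): 3' end ATG has 1 G/C, need ≥2 ✗; GC 14/21 = 66.7%, outside 43.5–64.1% ✗ — fails.
Primer C (21 nt, A=5 T=3 G=7 C=6): 3' end GGC has 3 G/C ✓; GC 13/21 = 61.9% ✓ — passes.

Primer C only.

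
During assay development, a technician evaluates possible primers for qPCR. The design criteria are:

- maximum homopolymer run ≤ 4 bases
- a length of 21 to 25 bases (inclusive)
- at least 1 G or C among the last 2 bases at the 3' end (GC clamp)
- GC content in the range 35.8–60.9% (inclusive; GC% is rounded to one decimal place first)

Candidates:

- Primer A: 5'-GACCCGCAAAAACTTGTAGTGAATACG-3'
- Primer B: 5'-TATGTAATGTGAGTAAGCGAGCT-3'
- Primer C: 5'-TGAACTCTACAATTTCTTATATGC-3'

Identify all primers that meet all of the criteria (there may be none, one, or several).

Primer B only.

Primer A (27 nt, A=10 T=5 G=6 C=6): longest run = 5, exceeds 4 ✗; length 27, outside 21–25 ✗; 3' end CG has 2 G/C ✓; GC 12/27 = 44.4% ✓ — fails.
Primer B (23 nt, A=7 T=7 G=7 C=2): longest run = 2 ✓; length 23 ✓; 3' end CT has 1 G/C ✓; GC 9/23 = 39.1% ✓ — passes.
Primer C (24 nt, A=7 T=10 G=2 C=5): longest run = 3 ✓; length 24 ✓; 3' end GC has 2 G/C ✓; GC 7/24 = 29.2%, outside 35.8–60.9% ✗ — fails.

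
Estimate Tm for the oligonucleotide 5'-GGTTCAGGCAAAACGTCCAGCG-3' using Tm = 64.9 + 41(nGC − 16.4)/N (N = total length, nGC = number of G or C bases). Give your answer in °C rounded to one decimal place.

Base counts: A=6, T=3, G=7, C=6; G+C = 13, N = 22.
Tm = 64.9 + 41·(13 − 16.4)/22 = 64.9 + -139.40/22 = 58.6°C.

58.6°C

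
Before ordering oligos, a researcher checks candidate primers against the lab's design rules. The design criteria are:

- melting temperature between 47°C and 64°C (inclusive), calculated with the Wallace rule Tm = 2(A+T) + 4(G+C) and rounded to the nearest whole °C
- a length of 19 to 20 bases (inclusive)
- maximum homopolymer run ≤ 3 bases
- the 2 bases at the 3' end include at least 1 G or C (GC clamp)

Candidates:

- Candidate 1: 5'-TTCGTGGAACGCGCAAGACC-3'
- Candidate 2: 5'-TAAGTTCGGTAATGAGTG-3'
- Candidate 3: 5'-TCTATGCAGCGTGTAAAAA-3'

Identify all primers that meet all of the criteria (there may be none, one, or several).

Candidate 1 (20 nt, A=5 T=3 G=6 C=6): Tm = 2·8 + 4·12 = 64°C ✓; length 20 ✓; longest run = 2 ✓; 3' end CC has 2 G/C ✓ — passes.
Candidate 2 (18 nt, A=5 T=6 G=6 C=1): Tm = 2·11 + 4·7 = 50°C ✓; length 18, outside 19–20 ✗; longest run = 2 ✓; 3' end TG has 1 G/C ✓ — fails.
Candidate 3 (19 nt, A=7 T=5 G=4 C=3): Tm = 2·12 + 4·7 = 52°C ✓; length 19 ✓; longest run = 5, exceeds 3 ✗; 3' end AA has 0 G/C, need ≥1 ✗ — fails.

Candidate 1 only.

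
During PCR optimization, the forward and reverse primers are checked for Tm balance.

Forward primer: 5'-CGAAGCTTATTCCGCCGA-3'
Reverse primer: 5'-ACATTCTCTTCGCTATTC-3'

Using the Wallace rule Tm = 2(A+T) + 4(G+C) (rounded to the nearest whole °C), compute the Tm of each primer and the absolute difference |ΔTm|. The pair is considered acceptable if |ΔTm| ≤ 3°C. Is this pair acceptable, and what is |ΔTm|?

Forward: A=4 T=4 G=4 C=6 → Tm = 2·8 + 4·10 = 56°C.
Reverse: A=3 T=8 G=1 C=6 → Tm = 2·11 + 4·7 = 50°C.
|ΔTm| = |56 − 50| = 6°C, > 3°C.

|ΔTm| = 6°C; the pair is not acceptable.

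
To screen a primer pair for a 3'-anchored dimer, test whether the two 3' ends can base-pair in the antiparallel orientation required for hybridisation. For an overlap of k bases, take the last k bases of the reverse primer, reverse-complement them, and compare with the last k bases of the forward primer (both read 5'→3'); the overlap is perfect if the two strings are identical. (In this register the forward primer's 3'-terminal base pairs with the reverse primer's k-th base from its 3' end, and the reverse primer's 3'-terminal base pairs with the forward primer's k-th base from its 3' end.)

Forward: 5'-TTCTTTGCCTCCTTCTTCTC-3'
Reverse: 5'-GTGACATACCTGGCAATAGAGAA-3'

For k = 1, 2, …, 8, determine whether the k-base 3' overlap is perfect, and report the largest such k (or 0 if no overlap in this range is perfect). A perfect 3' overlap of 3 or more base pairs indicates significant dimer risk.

Last 8 bases (5'→3') — forward …TTCTTCTC, reverse …ATAGAGAA.
Reverse complement of the reverse primer's last 8 bases: TTCTCTAT; its first k bases are the reverse complement of the reverse primer's last k bases, so a perfect k-base overlap needs the forward primer's last k bases to equal them.
Comparing (forward last k vs required): k=1: C vs T ✗; k=2: TC vs TT ✗; k=3: CTC vs TTC ✗; k=4: TCTC vs TTCT ✗; k=5: TTCTC vs TTCTC ✓; k=6: CTTCTC vs TTCTCT ✗; k=7: TCTTCTC vs TTCTCTA ✗; k=8: TTCTTCTC vs TTCTCTAT ✗.
Only k = 5 is perfect, so the longest perfect 3' overlap is 5.

Longest perfect overlap: 5 complementary base pairs; significant dimer risk (threshold 3).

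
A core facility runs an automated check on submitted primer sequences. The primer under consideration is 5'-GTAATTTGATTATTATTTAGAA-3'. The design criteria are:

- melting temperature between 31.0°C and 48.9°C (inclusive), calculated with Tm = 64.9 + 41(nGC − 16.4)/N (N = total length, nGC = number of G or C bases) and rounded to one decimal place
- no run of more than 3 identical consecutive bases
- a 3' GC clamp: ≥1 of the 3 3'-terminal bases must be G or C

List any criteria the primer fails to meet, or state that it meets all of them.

Base counts: A=8, T=11, G=3, C=0 (length 22).
Tm: Tm = 64.9 + 41·(3 − 16.4)/22 = 39.9°C ✓
homopolymer run: longest run = 3 ✓
GC clamp: 3' end GAA has 1 G/C ✓

Meets all criteria.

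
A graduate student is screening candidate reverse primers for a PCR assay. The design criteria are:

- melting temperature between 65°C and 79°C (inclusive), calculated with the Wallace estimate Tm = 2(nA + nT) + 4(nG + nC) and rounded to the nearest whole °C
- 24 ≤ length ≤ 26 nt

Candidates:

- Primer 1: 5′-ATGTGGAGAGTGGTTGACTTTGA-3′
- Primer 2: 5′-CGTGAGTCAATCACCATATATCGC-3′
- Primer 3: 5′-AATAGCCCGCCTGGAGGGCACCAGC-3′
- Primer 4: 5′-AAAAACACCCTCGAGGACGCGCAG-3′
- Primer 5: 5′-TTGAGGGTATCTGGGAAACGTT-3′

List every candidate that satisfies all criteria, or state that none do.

Primer 2 and Primer 4.

Primer 1 (23 nt, A=5 T=8 G=9 C=1): Tm = 2·13 + 4·10 = 66°C ✓; length 23, outside 24–26 ✗ — fails.
Primer 2 (24 nt, A=7 T=6 G=4 C=7): Tm = 2·13 + 4·11 = 70°C ✓; length 24 ✓ — passes.
Primer 3 (25 nt, A=6 T=2 G=8 C=9): Tm = 2·8 + 4·17 = 84°C, outside 65–79°C ✗; length 25 ✓ — fails.
Primer 4 (24 nt, A=9 T=1 G=6 C=8): Tm = 2·10 + 4·14 = 76°C ✓; length 24 ✓ — passes.
Primer 5 (22 nt, A=5 T=7 G=8 C=2): Tm = 2·12 + 4·10 = 64°C, outside 65–79°C ✗; length 22, outside 24–26 ✗ — fails.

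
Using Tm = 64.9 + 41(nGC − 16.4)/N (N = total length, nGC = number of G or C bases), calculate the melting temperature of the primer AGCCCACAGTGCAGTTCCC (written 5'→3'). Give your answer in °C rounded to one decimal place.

Base counts: A=4, T=3, G=4, C=8; G+C = 12, N = 19.
Tm = 64.9 + 41·(12 − 16.4)/19 = 64.9 + -180.40/19 = 55.4°C.

55.4°C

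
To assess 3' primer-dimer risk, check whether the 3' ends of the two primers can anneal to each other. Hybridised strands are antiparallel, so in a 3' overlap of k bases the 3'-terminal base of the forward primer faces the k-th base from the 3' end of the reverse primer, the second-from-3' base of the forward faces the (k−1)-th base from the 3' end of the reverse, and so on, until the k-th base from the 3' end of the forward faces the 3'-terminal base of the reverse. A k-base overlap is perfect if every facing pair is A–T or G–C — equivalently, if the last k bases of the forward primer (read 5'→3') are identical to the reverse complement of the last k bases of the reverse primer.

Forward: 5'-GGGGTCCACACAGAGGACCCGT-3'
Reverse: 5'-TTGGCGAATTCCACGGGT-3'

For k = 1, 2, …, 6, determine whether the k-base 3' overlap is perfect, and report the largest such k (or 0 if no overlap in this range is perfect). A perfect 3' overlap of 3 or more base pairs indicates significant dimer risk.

Longest perfect overlap: 6 complementary base pairs; significant dimer risk (threshold 3).

Last 6 bases (5'→3') — forward …ACCCGT, reverse …ACGGGT.
Reverse complement of the reverse primer's last 6 bases: ACCCGT; its first k bases are the reverse complement of the reverse primer's last k bases, so a perfect k-base overlap needs the forward primer's last k bases to equal them.
Comparing (forward last k vs required): k=1: T vs A ✗; k=2: GT vs AC ✗; k=3: CGT vs ACC ✗; k=4: CCGT vs ACCC ✗; k=5: CCCGT vs ACCCG ✗; k=6: ACCCGT vs ACCCGT ✓.
Only k = 6 is perfect, so the longest perfect 3' overlap is 6.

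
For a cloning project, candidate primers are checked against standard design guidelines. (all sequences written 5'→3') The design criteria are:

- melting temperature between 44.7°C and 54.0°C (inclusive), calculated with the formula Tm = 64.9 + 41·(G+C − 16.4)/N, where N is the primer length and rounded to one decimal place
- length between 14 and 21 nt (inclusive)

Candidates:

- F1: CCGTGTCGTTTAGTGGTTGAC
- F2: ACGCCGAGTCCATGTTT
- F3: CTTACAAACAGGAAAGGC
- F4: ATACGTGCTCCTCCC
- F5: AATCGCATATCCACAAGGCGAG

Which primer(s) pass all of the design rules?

F1 (21 nt, A=2 T=8 G=7 C=4): Tm = 64.9 + 41·(11 − 16.4)/21 = 54.4°C, outside 44.7–54.0°C ✗; length 21 ✓ — fails.
F2 (17 nt, A=3 T=5 G=4 C=5): Tm = 64.9 + 41·(9 − 16.4)/17 = 47.1°C ✓; length 17 ✓ — passes.
F3 (18 nt, A=8 T=2 G=4 C=4): Tm = 64.9 + 41·(8 − 16.4)/18 = 45.8°C ✓; length 18 ✓ — passes.
F4 (15 nt, A=2 T=4 G=2 C=7): Tm = 64.9 + 41·(9 − 16.4)/15 = 44.7°C ✓; length 15 ✓ — passes.
F5 (22 nt, A=8 T=3 G=5 C=6): Tm = 64.9 + 41·(11 − 16.4)/22 = 54.8°C, outside 44.7–54.0°C ✗; length 22, outside 14–21 ✗ — fails.

F2, F3 and F4.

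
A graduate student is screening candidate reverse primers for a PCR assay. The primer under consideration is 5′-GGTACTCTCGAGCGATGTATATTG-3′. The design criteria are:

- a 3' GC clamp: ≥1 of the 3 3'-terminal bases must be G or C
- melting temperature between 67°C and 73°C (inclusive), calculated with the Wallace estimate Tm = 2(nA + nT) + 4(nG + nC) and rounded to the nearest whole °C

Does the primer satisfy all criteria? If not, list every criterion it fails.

Base counts: A=5, T=8, G=7, C=4 (length 24).
GC clamp: 3' end TTG has 1 G/C ✓
Tm: Tm = 2·13 + 4·11 = 70°C ✓

Meets all criteria.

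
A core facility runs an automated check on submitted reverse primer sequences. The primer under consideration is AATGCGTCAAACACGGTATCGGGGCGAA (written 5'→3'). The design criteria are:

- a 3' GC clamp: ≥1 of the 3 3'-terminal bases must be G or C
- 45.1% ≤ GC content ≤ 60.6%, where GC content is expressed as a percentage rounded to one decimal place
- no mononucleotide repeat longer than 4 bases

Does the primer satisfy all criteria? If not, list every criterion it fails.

Meets all criteria.

Base counts: A=9, T=4, G=9, C=6 (length 28).
GC clamp: 3' end GAA has 1 G/C ✓
GC content: GC 15/28 = 53.6% ✓
homopolymer run: longest run = 4 ✓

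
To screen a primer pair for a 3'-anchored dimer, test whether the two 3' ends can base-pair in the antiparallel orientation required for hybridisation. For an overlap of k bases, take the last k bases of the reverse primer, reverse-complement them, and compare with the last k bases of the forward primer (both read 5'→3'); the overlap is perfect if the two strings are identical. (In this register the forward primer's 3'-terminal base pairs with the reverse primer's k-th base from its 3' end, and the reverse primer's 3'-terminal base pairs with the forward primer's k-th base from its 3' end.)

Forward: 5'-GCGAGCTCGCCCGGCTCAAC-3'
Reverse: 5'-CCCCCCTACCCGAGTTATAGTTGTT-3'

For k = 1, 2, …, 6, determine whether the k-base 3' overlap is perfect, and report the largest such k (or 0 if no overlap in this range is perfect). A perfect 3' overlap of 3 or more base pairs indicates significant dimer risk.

Longest perfect overlap: 3 complementary base pairs; significant dimer risk (threshold 3).

Last 6 bases (5'→3') — forward …CTCAAC, reverse …GTTGTT.
Reverse complement of the reverse primer's last 6 bases: AACAAC; its first k bases are the reverse complement of the reverse primer's last k bases, so a perfect k-base overlap needs the forward primer's last k bases to equal them.
Comparing (forward last k vs required): k=1: C vs A ✗; k=2: AC vs AA ✗; k=3: AAC vs AAC ✓; k=4: CAAC vs AACA ✗; k=5: TCAAC vs AACAA ✗; k=6: CTCAAC vs AACAAC ✗.
Only k = 3 is perfect, so the longest perfect 3' overlap is 3.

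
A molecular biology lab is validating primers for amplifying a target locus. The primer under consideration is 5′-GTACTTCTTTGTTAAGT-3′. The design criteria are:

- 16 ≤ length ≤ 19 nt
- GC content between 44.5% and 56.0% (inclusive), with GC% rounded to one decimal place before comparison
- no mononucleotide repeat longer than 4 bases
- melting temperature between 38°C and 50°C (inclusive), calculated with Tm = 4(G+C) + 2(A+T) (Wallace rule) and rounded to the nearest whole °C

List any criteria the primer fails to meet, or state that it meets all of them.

Base counts: A=3, T=9, G=3, C=2 (length 17).
length: length 17 ✓
GC content: GC 5/17 = 29.4%, outside 44.5–56.0% ✗
homopolymer run: longest run = 3 ✓
Tm: Tm = 2·12 + 4·5 = 44°C ✓

Fails: GC content.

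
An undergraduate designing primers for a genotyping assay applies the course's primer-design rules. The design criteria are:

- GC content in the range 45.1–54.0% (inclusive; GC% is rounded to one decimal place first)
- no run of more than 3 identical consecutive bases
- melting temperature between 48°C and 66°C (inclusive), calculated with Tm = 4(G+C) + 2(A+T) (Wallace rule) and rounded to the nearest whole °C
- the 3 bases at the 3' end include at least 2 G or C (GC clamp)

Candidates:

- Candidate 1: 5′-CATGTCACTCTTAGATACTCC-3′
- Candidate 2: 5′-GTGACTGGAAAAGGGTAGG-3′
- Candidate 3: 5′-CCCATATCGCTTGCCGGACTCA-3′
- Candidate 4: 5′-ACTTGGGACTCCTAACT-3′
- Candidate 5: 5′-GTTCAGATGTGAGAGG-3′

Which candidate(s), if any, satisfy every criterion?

Candidate 5 only.

Candidate 1 (21 nt, A=5 T=7 G=2 C=7): GC 9/21 = 42.9%, outside 45.1–54.0% ✗; longest run = 2 ✓; Tm = 2·12 + 4·9 = 60°C ✓; 3' end TCC has 2 G/C ✓ — fails.
Candidate 2 (19 nt, A=6 T=3 G=9 C=1): GC 10/19 = 52.6% ✓; longest run = 4, exceeds 3 ✗; Tm = 2·9 + 4·10 = 58°C ✓; 3' end AGG has 2 G/C ✓ — fails.
Candidate 3 (22 nt, A=4 T=5 G=4 C=9): GC 13/22 = 59.1%, outside 45.1–54.0% ✗; longest run = 3 ✓; Tm = 2·9 + 4·13 = 70°C, outside 48–66°C ✗; 3' end TCA has 1 G/C, need ≥2 ✗ — fails.
Candidate 4 (17 nt, A=4 T=5 G=3 C=5): GC 8/17 = 47.1% ✓; longest run = 3 ✓; Tm = 2·9 + 4·8 = 50°C ✓; 3' end ACT has 1 G/C, need ≥2 ✗ — fails.
Candidate 5 (16 nt, A=4 T=4 G=7 C=1): GC 8/16 = 50.0% ✓; longest run = 2 ✓; Tm = 2·8 + 4·8 = 48°C ✓; 3' end AGG has 2 G/C ✓ — passes.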